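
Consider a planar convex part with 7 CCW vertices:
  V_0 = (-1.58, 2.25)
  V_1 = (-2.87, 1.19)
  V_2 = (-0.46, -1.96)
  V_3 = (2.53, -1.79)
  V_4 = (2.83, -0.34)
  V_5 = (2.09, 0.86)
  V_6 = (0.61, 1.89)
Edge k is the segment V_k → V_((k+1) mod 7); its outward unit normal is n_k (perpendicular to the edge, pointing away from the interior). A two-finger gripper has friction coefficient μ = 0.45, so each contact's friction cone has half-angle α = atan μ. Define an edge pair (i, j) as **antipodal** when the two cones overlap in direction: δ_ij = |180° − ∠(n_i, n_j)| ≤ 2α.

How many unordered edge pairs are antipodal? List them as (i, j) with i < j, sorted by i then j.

α = atan 0.45 = 24.23°;  2α = 48.46°
n_0 = (-0.6349, +0.7726)
n_1 = (-0.7942, -0.6076)
n_2 = (+0.0568, -0.9984)
n_3 = (+0.9793, -0.2026)
n_4 = (+0.8512, +0.5249)
n_5 = (+0.5712, +0.8208)
n_6 = (+0.1622, +0.9868)
  (0,1): δ = 91.99°  ·
  (0,2): δ = 36.16°  ✓
  (0,3): δ = 38.90°  ✓
  (0,4): δ = 82.25°  ·
  (0,5): δ = 105.75°  ·
  (0,6): δ = 131.25°  ·
  (1,2): δ = 124.16°  ·
  (1,3): δ = 49.11°  ·
  (1,4): δ = 5.76°  ✓
  (1,5): δ = 17.75°  ✓
  (1,6): δ = 43.25°  ✓
  (2,3): δ = 104.94°  ·
  (2,4): δ = 61.59°  ·
  (2,5): δ = 38.09°  ✓
  (2,6): δ = 12.59°  ✓
  (3,4): δ = 136.65°  ·
  (3,5): δ = 113.15°  ·
  (3,6): δ = 87.65°  ·
  (4,5): δ = 156.50°  ·
  (4,6): δ = 131.00°  ·
  (5,6): δ = 154.50°  ·
antipodal pairs: 7

count = 7; pairs: (0,2), (0,3), (1,4), (1,5), (1,6), (2,5), (2,6)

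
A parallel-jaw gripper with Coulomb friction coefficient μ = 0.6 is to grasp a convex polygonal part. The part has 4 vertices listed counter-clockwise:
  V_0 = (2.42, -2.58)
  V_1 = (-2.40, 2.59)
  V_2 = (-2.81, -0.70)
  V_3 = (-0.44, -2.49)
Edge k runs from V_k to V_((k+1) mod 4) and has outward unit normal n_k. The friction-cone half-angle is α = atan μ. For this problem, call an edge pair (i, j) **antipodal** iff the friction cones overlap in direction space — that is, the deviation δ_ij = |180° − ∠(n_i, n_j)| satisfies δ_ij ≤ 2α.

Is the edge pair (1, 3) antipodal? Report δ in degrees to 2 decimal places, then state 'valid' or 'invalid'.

α = atan 0.6 = 30.96°;  2α = 61.93°
edge 1: e_1 = (-0.41, -3.29);  n_1 = (-0.9923, +0.1237)
edge 3: e_3 = (+2.86, -0.09);  n_3 = (-0.0315, -0.9995)
∠(n_1, n_3) = 95.30°
δ = |180° − 95.30°| = 84.70°
84.70° > 2α = 61.93°  →  invalid

δ = 84.70°, invalid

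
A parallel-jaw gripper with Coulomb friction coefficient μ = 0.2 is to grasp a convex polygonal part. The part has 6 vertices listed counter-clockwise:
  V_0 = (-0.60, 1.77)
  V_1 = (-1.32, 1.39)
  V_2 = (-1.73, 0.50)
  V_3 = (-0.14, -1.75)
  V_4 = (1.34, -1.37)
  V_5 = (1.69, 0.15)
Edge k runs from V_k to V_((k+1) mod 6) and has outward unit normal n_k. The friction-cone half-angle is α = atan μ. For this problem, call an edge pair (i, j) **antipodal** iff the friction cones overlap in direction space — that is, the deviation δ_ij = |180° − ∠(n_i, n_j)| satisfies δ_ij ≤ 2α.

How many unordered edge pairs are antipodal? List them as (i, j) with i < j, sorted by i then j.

α = atan 0.2 = 11.31°;  2α = 22.62°
n_0 = (-0.4668, +0.8844)
n_1 = (-0.9083, +0.4184)
n_2 = (-0.8167, -0.5771)
n_3 = (+0.2487, -0.9686)
n_4 = (+0.9745, -0.2244)
n_5 = (+0.5775, +0.8164)
  (0,1): δ = 142.56°  ·
  (0,2): δ = 82.58°  ·
  (0,3): δ = 13.42°  ✓
  (0,4): δ = 49.21°  ·
  (0,5): δ = 116.90°  ·
  (1,2): δ = 120.02°  ·
  (1,3): δ = 50.87°  ·
  (1,4): δ = 11.77°  ✓
  (1,5): δ = 79.46°  ·
  (2,3): δ = 110.85°  ·
  (2,4): δ = 48.21°  ·
  (2,5): δ = 19.48°  ✓
  (3,4): δ = 117.37°  ·
  (3,5): δ = 49.68°  ·
  (4,5): δ = 112.31°  ·
antipodal pairs: 3

count = 3; pairs: (0,3), (1,4), (2,5)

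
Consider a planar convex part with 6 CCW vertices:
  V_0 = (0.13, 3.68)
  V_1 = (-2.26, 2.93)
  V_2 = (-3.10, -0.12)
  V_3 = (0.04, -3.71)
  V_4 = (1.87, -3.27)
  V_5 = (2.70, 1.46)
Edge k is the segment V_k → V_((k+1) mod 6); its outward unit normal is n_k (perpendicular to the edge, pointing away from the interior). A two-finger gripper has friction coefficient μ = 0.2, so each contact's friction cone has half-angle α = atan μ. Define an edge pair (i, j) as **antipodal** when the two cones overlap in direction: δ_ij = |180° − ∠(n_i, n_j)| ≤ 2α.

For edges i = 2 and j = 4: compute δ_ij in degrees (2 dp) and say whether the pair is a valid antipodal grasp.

α = atan 0.2 = 11.31°;  2α = 22.62°
edge 2: e_2 = (+3.14, -3.59);  n_2 = (-0.7527, -0.6584)
edge 4: e_4 = (+0.83, +4.73);  n_4 = (+0.9850, -0.1728)
∠(n_2, n_4) = 128.87°
δ = |180° − 128.87°| = 51.13°
51.13° > 2α = 22.62°  →  invalid

δ = 51.13°, invalid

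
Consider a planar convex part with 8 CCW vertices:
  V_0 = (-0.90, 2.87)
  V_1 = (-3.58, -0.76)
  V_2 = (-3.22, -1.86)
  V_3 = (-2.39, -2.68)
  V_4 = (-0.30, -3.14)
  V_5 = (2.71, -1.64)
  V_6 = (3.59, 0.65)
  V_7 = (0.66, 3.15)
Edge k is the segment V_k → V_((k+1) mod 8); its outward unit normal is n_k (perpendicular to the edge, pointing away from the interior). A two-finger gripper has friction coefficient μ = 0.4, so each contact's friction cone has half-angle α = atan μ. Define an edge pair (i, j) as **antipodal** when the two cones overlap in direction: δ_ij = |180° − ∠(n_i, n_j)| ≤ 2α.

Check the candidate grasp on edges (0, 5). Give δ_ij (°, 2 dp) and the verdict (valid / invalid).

δ = 15.42°, valid

α = atan 0.4 = 21.80°;  2α = 43.60°
edge 0: e_0 = (-2.68, -3.63);  n_0 = (-0.8045, +0.5940)
edge 5: e_5 = (+0.88, +2.29);  n_5 = (+0.9335, -0.3587)
∠(n_0, n_5) = 164.58°
δ = |180° − 164.58°| = 15.42°
15.42° ≤ 2α = 43.60°  →  valid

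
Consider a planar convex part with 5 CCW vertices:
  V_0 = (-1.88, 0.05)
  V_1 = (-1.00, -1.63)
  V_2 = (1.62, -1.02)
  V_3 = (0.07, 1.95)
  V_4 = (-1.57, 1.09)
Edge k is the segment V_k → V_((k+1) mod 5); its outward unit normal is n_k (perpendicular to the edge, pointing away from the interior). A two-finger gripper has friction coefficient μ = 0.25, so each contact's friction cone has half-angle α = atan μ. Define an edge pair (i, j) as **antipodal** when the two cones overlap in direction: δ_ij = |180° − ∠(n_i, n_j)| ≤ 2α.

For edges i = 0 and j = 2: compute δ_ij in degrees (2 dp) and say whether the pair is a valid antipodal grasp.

α = atan 0.25 = 14.04°;  2α = 28.07°
edge 0: e_0 = (+0.88, -1.68);  n_0 = (-0.8858, -0.4640)
edge 2: e_2 = (-1.55, +2.97);  n_2 = (+0.8865, +0.4627)
∠(n_0, n_2) = 179.91°
δ = |180° − 179.91°| = 0.09°
0.09° ≤ 2α = 28.07°  →  valid

δ = 0.09°, valid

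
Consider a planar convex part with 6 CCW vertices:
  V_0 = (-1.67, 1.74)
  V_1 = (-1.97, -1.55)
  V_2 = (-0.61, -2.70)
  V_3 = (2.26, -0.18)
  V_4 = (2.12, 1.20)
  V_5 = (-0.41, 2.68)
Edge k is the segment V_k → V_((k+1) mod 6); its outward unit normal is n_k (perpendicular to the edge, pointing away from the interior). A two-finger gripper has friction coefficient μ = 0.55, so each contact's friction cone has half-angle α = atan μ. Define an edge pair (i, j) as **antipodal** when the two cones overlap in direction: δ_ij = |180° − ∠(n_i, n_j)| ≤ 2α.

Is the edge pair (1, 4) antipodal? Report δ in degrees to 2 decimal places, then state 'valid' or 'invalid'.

δ = 9.89°, valid

α = atan 0.55 = 28.81°;  2α = 57.62°
edge 1: e_1 = (+1.36, -1.15);  n_1 = (-0.6457, -0.7636)
edge 4: e_4 = (-2.53, +1.48);  n_4 = (+0.5049, +0.8632)
∠(n_1, n_4) = 170.11°
δ = |180° − 170.11°| = 9.89°
9.89° ≤ 2α = 57.62°  →  valid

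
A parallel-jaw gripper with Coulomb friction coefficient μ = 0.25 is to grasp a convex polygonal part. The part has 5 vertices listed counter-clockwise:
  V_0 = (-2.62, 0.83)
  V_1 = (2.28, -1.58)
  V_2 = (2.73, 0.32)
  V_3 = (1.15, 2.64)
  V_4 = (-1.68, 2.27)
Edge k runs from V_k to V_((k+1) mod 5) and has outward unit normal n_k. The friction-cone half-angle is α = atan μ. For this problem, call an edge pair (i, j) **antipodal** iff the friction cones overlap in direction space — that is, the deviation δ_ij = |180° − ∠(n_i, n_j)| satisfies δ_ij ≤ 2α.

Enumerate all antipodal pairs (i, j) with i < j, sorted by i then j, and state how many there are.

α = atan 0.25 = 14.04°;  2α = 28.07°
n_0 = (-0.4413, -0.8973)
n_1 = (+0.9731, -0.2305)
n_2 = (+0.8265, +0.5629)
n_3 = (-0.1296, +0.9916)
n_4 = (-0.8374, +0.5466)
  (0,1): δ = 77.13°  ·
  (0,2): δ = 29.55°  ·
  (0,3): δ = 33.64°  ·
  (0,4): δ = 83.05°  ·
  (1,2): δ = 132.42°  ·
  (1,3): δ = 69.23°  ·
  (1,4): δ = 19.81°  ✓
  (2,3): δ = 116.81°  ·
  (2,4): δ = 67.39°  ·
  (3,4): δ = 130.58°  ·
antipodal pairs: 1

count = 1; pairs: (1,4)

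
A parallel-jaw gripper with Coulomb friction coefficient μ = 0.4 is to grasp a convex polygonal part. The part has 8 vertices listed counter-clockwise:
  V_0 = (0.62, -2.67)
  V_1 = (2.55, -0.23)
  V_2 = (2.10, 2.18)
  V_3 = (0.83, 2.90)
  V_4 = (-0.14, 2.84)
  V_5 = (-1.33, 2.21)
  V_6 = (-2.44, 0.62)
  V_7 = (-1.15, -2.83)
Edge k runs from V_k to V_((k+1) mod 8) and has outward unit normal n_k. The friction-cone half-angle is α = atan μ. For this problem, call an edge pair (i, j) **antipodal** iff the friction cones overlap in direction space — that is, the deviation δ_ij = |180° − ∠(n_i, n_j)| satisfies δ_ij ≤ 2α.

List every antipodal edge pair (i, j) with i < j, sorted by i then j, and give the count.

α = atan 0.4 = 21.80°;  2α = 43.60°
n_0 = (+0.7843, -0.6204)
n_1 = (+0.9830, +0.1835)
n_2 = (+0.4932, +0.8699)
n_3 = (-0.0617, +0.9981)
n_4 = (-0.4679, +0.8838)
n_5 = (-0.8200, +0.5724)
n_6 = (-0.9367, -0.3502)
n_7 = (+0.0900, -0.9959)
  (0,1): δ = 131.08°  ·
  (0,2): δ = 81.21°  ·
  (0,3): δ = 48.12°  ·
  (0,4): δ = 23.76°  ✓
  (0,5): δ = 3.42°  ✓
  (0,6): δ = 58.84°  ·
  (0,7): δ = 133.51°  ·
  (1,2): δ = 130.13°  ·
  (1,3): δ = 97.04°  ·
  (1,4): δ = 72.68°  ·
  (1,5): δ = 45.50°  ·
  (1,6): δ = 9.92°  ✓
  (1,7): δ = 84.59°  ·
  (2,3): δ = 146.91°  ·
  (2,4): δ = 122.55°  ·
  (2,5): δ = 95.37°  ·
  (2,6): δ = 39.95°  ✓
  (2,7): δ = 34.72°  ✓
  (3,4): δ = 155.64°  ·
  (3,5): δ = 128.46°  ·
  (3,6): δ = 73.04°  ·
  (3,7): δ = 1.63°  ✓
  (4,5): δ = 152.82°  ·
  (4,6): δ = 97.40°  ·
  (4,7): δ = 22.73°  ✓
  (5,6): δ = 124.58°  ·
  (5,7): δ = 49.92°  ·
  (6,7): δ = 105.34°  ·
antipodal pairs: 7

count = 7; pairs: (0,4), (0,5), (1,6), (2,6), (2,7), (3,7), (4,7)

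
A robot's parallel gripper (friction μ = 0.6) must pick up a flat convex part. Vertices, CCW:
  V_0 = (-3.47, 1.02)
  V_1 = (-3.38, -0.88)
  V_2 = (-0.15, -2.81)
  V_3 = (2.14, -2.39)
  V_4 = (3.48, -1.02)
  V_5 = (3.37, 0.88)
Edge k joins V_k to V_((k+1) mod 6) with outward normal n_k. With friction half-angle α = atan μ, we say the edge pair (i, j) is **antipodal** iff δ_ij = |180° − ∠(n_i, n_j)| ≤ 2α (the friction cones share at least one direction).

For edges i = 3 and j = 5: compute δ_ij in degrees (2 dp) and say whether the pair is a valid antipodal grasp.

δ = 46.81°, valid

α = atan 0.6 = 30.96°;  2α = 61.93°
edge 3: e_3 = (+1.34, +1.37);  n_3 = (+0.7149, -0.6992)
edge 5: e_5 = (-6.84, +0.14);  n_5 = (+0.0205, +0.9998)
∠(n_3, n_5) = 133.19°
δ = |180° − 133.19°| = 46.81°
46.81° ≤ 2α = 61.93°  →  valid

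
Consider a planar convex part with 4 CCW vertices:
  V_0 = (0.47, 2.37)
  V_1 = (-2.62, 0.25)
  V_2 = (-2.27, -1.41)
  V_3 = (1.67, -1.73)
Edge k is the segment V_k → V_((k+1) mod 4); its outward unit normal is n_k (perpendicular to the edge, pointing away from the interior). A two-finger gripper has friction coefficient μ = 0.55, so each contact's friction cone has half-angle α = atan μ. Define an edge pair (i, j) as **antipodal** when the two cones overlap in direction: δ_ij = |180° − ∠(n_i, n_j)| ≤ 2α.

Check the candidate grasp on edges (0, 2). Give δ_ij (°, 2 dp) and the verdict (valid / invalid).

δ = 39.10°, valid

α = atan 0.55 = 28.81°;  2α = 57.62°
edge 0: e_0 = (-3.09, -2.12);  n_0 = (-0.5657, +0.8246)
edge 2: e_2 = (+3.94, -0.32);  n_2 = (-0.0810, -0.9967)
∠(n_0, n_2) = 140.90°
δ = |180° − 140.90°| = 39.10°
39.10° ≤ 2α = 57.62°  →  valid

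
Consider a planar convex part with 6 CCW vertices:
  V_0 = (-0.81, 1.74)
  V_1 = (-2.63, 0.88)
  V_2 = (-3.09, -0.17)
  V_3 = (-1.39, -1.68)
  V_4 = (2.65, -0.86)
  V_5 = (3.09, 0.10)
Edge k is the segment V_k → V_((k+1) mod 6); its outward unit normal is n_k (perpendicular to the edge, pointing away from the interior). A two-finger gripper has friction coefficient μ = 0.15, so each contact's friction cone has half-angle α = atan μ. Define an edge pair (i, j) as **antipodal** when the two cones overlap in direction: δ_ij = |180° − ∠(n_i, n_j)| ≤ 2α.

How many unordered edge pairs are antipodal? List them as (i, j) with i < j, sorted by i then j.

α = atan 0.15 = 8.53°;  2α = 17.06°
n_0 = (-0.4272, +0.9041)
n_1 = (-0.9160, +0.4013)
n_2 = (-0.6641, -0.7477)
n_3 = (+0.1989, -0.9800)
n_4 = (+0.9091, -0.4167)
n_5 = (+0.3876, +0.9218)
  (0,1): δ = 138.95°  ·
  (0,2): δ = 66.90°  ·
  (0,3): δ = 13.82°  ✓
  (0,4): δ = 40.08°  ·
  (0,5): δ = 131.90°  ·
  (1,2): δ = 107.95°  ·
  (1,3): δ = 54.87°  ·
  (1,4): δ = 0.97°  ✓
  (1,5): δ = 90.85°  ·
  (2,3): δ = 126.91°  ·
  (2,4): δ = 73.01°  ·
  (2,5): δ = 18.81°  ·
  (3,4): δ = 126.10°  ·
  (3,5): δ = 34.28°  ·
  (4,5): δ = 88.18°  ·
antipodal pairs: 2

count = 2; pairs: (0,3), (1,4)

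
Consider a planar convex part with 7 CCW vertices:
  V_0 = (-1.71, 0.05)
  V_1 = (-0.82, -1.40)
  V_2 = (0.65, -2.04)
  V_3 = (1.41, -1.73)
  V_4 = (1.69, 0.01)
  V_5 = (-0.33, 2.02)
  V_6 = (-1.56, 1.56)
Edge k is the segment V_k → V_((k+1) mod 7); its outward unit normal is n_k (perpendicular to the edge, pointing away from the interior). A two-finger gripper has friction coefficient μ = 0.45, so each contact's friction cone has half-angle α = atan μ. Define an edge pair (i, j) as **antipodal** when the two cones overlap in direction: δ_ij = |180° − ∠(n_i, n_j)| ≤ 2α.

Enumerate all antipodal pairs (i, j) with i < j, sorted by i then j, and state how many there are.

count = 6; pairs: (0,3), (0,4), (1,4), (1,5), (2,5), (3,6)

α = atan 0.45 = 24.23°;  2α = 48.46°
n_0 = (-0.8523, -0.5231)
n_1 = (-0.3992, -0.9169)
n_2 = (+0.3777, -0.9259)
n_3 = (+0.9873, -0.1589)
n_4 = (+0.7054, +0.7089)
n_5 = (-0.3503, +0.9366)
n_6 = (-0.9951, +0.0989)
  (0,1): δ = 145.07°  ·
  (0,2): δ = 99.35°  ·
  (0,3): δ = 40.68°  ✓
  (0,4): δ = 13.60°  ✓
  (0,5): δ = 78.96°  ·
  (0,6): δ = 142.79°  ·
  (1,2): δ = 134.28°  ·
  (1,3): δ = 75.61°  ·
  (1,4): δ = 21.33°  ✓
  (1,5): δ = 44.03°  ✓
  (1,6): δ = 107.85°  ·
  (2,3): δ = 121.33°  ·
  (2,4): δ = 67.05°  ·
  (2,5): δ = 1.69°  ✓
  (2,6): δ = 62.14°  ·
  (3,4): δ = 125.72°  ·
  (3,5): δ = 60.35°  ·
  (3,6): δ = 3.47°  ✓
  (4,5): δ = 114.64°  ·
  (4,6): δ = 50.82°  ·
  (5,6): δ = 116.18°  ·
antipodal pairs: 6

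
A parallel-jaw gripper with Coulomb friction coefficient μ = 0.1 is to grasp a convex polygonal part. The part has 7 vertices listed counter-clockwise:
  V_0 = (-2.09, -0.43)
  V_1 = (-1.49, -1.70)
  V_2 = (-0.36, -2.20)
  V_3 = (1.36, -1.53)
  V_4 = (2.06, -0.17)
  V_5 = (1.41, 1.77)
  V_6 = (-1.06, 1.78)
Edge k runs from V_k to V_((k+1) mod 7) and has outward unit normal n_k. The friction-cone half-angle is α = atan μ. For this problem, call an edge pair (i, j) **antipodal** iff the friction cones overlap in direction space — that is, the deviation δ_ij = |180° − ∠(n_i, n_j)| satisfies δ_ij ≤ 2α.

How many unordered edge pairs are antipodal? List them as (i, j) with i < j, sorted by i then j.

α = atan 0.1 = 5.71°;  2α = 11.42°
n_0 = (-0.9042, -0.4272)
n_1 = (-0.4046, -0.9145)
n_2 = (+0.3630, -0.9318)
n_3 = (+0.8891, -0.4576)
n_4 = (+0.9482, +0.3177)
n_5 = (+0.0040, +1.0000)
n_6 = (-0.9064, +0.4224)
  (0,1): δ = 139.16°  ·
  (0,2): δ = 94.01°  ·
  (0,3): δ = 52.52°  ·
  (0,4): δ = 6.76°  ✓
  (0,5): δ = 64.48°  ·
  (0,6): δ = 129.72°  ·
  (1,2): δ = 134.85°  ·
  (1,3): δ = 93.37°  ·
  (1,4): δ = 47.61°  ·
  (1,5): δ = 23.64°  ·
  (1,6): δ = 88.88°  ·
  (2,3): δ = 138.52°  ·
  (2,4): δ = 92.76°  ·
  (2,5): δ = 21.51°  ·
  (2,6): δ = 43.73°  ·
  (3,4): δ = 134.24°  ·
  (3,5): δ = 63.00°  ·
  (3,6): δ = 2.25°  ✓
  (4,5): δ = 108.76°  ·
  (4,6): δ = 43.51°  ·
  (5,6): δ = 114.76°  ·
antipodal pairs: 2

count = 2; pairs: (0,4), (3,6)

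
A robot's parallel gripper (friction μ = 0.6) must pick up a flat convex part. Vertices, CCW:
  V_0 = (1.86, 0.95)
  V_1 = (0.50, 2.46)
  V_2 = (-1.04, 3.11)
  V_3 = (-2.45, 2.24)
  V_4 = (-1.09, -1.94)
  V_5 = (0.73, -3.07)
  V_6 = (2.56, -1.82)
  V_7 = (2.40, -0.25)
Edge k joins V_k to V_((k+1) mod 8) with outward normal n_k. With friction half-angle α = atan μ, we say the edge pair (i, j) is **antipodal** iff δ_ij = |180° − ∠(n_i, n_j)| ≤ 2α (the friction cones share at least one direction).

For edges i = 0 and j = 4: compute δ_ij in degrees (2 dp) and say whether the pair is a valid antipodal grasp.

δ = 16.16°, valid

α = atan 0.6 = 30.96°;  2α = 61.93°
edge 0: e_0 = (-1.36, +1.51);  n_0 = (+0.7430, +0.6692)
edge 4: e_4 = (+1.82, -1.13);  n_4 = (-0.5275, -0.8496)
∠(n_0, n_4) = 163.84°
δ = |180° − 163.84°| = 16.16°
16.16° ≤ 2α = 61.93°  →  valid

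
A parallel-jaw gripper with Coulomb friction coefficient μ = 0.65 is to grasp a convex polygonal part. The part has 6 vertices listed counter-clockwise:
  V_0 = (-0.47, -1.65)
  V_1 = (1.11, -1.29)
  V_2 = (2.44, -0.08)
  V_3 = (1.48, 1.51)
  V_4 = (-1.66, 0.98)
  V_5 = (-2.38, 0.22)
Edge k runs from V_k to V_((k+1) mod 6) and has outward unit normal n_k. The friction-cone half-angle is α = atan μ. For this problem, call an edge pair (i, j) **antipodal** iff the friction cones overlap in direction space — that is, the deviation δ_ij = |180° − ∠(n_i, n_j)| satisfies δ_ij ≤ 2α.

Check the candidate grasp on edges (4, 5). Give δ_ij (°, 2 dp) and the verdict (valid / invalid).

δ = 90.94°, invalid

α = atan 0.65 = 33.02°;  2α = 66.05°
edge 4: e_4 = (-0.72, -0.76);  n_4 = (-0.7260, +0.6877)
edge 5: e_5 = (+1.91, -1.87);  n_5 = (-0.6996, -0.7145)
∠(n_4, n_5) = 89.06°
δ = |180° − 89.06°| = 90.94°
90.94° > 2α = 66.05°  →  invalid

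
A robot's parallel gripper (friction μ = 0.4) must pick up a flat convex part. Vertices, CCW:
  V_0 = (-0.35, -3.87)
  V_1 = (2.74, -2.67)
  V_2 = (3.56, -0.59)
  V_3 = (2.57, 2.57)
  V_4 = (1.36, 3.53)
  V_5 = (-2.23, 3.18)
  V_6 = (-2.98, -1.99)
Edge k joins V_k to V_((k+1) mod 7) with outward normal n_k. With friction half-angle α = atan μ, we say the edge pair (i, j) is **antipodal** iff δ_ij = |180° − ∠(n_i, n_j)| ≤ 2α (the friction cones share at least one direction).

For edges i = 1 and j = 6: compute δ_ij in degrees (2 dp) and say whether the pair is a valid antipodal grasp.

α = atan 0.4 = 21.80°;  2α = 43.60°
edge 1: e_1 = (+0.82, +2.08);  n_1 = (+0.9303, -0.3668)
edge 6: e_6 = (+2.63, -1.88);  n_6 = (-0.5815, -0.8135)
∠(n_1, n_6) = 104.04°
δ = |180° − 104.04°| = 75.96°
75.96° > 2α = 43.60°  →  invalid

δ = 75.96°, invalid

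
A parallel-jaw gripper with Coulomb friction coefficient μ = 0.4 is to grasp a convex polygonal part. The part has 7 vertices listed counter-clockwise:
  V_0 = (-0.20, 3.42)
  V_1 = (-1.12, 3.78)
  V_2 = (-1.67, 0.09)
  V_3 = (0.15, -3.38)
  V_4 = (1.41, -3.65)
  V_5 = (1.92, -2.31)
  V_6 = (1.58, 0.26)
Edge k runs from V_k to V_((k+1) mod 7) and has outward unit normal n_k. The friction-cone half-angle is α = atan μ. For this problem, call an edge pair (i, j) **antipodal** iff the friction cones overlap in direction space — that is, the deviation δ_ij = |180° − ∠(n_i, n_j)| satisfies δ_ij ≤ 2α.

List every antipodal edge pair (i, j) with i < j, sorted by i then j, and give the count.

α = atan 0.4 = 21.80°;  2α = 43.60°
n_0 = (+0.3644, +0.9312)
n_1 = (-0.9891, +0.1474)
n_2 = (-0.8856, -0.4645)
n_3 = (-0.2095, -0.9778)
n_4 = (+0.9346, -0.3557)
n_5 = (+0.9914, +0.1312)
n_6 = (+0.8713, +0.4908)
  (0,1): δ = 77.11°  ·
  (0,2): δ = 40.95°  ✓
  (0,3): δ = 9.28°  ✓
  (0,4): δ = 90.53°  ·
  (0,5): δ = 118.91°  ·
  (0,6): δ = 140.76°  ·
  (1,2): δ = 143.85°  ·
  (1,3): δ = 93.62°  ·
  (1,4): δ = 12.36°  ✓
  (1,5): δ = 16.01°  ✓
  (1,6): δ = 37.87°  ✓
  (2,3): δ = 129.77°  ·
  (2,4): δ = 48.51°  ·
  (2,5): δ = 20.14°  ✓
  (2,6): δ = 1.72°  ✓
  (3,4): δ = 98.74°  ·
  (3,5): δ = 70.37°  ·
  (3,6): δ = 48.51°  ·
  (4,5): δ = 151.63°  ·
  (4,6): δ = 129.77°  ·
  (5,6): δ = 158.14°  ·
antipodal pairs: 7

count = 7; pairs: (0,2), (0,3), (1,4), (1,5), (1,6), (2,5), (2,6)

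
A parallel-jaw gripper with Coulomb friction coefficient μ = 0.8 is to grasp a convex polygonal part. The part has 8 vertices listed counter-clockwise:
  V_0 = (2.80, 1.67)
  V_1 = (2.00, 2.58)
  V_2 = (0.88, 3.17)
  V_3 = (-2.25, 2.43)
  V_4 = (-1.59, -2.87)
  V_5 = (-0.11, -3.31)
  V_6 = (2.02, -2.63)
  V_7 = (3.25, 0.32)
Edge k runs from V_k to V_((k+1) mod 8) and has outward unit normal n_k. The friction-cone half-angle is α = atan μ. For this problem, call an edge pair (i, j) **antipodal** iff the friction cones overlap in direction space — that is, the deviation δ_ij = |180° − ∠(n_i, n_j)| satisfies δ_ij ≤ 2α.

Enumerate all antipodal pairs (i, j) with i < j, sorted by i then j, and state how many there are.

α = atan 0.8 = 38.66°;  2α = 77.32°
n_0 = (+0.7510, +0.6603)
n_1 = (+0.4661, +0.8847)
n_2 = (-0.2301, +0.9732)
n_3 = (-0.9923, -0.1236)
n_4 = (-0.2850, -0.9585)
n_5 = (+0.3041, -0.9526)
n_6 = (+0.9230, -0.3848)
n_7 = (+0.9487, +0.3162)
  (0,1): δ = 159.10°  ·
  (0,2): δ = 118.02°  ·
  (0,3): δ = 34.22°  ✓
  (0,4): δ = 32.12°  ✓
  (0,5): δ = 66.39°  ✓
  (0,6): δ = 116.05°  ·
  (0,7): δ = 157.12°  ·
  (1,2): δ = 138.92°  ·
  (1,3): δ = 55.12°  ✓
  (1,4): δ = 11.22°  ✓
  (1,5): δ = 45.49°  ✓
  (1,6): δ = 95.15°  ·
  (1,7): δ = 136.21°  ·
  (2,3): δ = 96.20°  ·
  (2,4): δ = 29.86°  ✓
  (2,5): δ = 4.40°  ✓
  (2,6): δ = 54.06°  ✓
  (2,7): δ = 95.13°  ·
  (3,4): δ = 113.66°  ·
  (3,5): δ = 79.39°  ·
  (3,6): δ = 29.73°  ✓
  (3,7): δ = 11.34°  ✓
  (4,5): δ = 145.74°  ·
  (4,6): δ = 96.08°  ·
  (4,7): δ = 55.01°  ✓
  (5,6): δ = 130.34°  ·
  (5,7): δ = 89.27°  ·
  (6,7): δ = 138.93°  ·
antipodal pairs: 12

count = 12; pairs: (0,3), (0,4), (0,5), (1,3), (1,4), (1,5), (2,4), (2,5), (2,6), (3,6), (3,7), (4,7)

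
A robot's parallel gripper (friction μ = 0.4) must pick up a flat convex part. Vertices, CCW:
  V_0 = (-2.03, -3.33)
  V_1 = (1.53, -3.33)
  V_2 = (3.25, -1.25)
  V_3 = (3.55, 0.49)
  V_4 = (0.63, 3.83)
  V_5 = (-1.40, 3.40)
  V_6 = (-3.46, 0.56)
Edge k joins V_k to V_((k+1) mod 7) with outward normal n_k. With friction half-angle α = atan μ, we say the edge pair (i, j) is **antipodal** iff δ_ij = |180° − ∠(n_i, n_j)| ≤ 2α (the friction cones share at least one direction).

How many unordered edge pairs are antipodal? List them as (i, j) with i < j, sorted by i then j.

count = 6; pairs: (0,4), (1,4), (1,5), (2,5), (2,6), (3,6)

α = atan 0.4 = 21.80°;  2α = 43.60°
n_0 = (+0.0000, -1.0000)
n_1 = (+0.7706, -0.6373)
n_2 = (+0.9855, -0.1699)
n_3 = (+0.7529, +0.6582)
n_4 = (-0.2072, +0.9783)
n_5 = (-0.8095, +0.5872)
n_6 = (-0.9386, -0.3450)
  (0,1): δ = 129.59°  ·
  (0,2): δ = 99.78°  ·
  (0,3): δ = 48.84°  ·
  (0,4): δ = 11.96°  ✓
  (0,5): δ = 54.04°  ·
  (0,6): δ = 110.18°  ·
  (1,2): δ = 150.19°  ·
  (1,3): δ = 99.25°  ·
  (1,4): δ = 38.45°  ✓
  (1,5): δ = 3.63°  ✓
  (1,6): δ = 59.77°  ·
  (2,3): δ = 129.06°  ·
  (2,4): δ = 68.26°  ·
  (2,5): δ = 26.17°  ✓
  (2,6): δ = 29.97°  ✓
  (3,4): δ = 119.20°  ·
  (3,5): δ = 77.12°  ·
  (3,6): δ = 20.98°  ✓
  (4,5): δ = 137.92°  ·
  (4,6): δ = 81.78°  ·
  (5,6): δ = 123.86°  ·
antipodal pairs: 6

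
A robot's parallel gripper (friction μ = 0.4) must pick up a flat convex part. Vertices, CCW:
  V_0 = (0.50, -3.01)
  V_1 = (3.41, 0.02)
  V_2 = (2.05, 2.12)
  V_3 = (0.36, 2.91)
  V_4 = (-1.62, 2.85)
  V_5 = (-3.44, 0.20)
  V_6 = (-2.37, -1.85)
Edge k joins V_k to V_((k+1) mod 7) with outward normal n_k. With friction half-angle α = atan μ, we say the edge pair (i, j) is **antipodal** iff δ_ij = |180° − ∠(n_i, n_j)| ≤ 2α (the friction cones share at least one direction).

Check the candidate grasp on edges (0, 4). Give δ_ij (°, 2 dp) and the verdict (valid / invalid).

δ = 9.36°, valid

α = atan 0.4 = 21.80°;  2α = 43.60°
edge 0: e_0 = (+2.91, +3.03);  n_0 = (+0.7212, -0.6927)
edge 4: e_4 = (-1.82, -2.65);  n_4 = (-0.8243, +0.5661)
∠(n_0, n_4) = 170.64°
δ = |180° − 170.64°| = 9.36°
9.36° ≤ 2α = 43.60°  →  valid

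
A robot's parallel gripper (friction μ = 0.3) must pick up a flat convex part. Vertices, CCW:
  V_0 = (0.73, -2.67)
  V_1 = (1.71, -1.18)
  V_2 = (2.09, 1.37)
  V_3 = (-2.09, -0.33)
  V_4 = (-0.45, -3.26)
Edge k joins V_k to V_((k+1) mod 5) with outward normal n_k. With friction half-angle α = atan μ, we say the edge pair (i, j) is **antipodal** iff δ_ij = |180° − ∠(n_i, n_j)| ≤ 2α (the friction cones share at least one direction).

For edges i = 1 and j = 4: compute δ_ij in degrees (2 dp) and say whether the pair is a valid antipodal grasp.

α = atan 0.3 = 16.70°;  2α = 33.40°
edge 1: e_1 = (+0.38, +2.55);  n_1 = (+0.9891, -0.1474)
edge 4: e_4 = (+1.18, +0.59);  n_4 = (+0.4472, -0.8944)
∠(n_1, n_4) = 54.96°
δ = |180° − 54.96°| = 125.04°
125.04° > 2α = 33.40°  →  invalid

δ = 125.04°, invalid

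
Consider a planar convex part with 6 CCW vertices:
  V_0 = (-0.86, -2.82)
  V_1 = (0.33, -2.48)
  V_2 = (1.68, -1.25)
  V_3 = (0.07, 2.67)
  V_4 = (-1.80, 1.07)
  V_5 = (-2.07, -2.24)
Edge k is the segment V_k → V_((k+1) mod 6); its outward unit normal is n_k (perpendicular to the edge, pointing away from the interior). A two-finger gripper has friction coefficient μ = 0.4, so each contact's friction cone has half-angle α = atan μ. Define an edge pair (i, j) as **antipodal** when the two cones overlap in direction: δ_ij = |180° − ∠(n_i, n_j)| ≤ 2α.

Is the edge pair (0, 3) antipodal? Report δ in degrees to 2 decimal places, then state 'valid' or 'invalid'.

δ = 24.61°, valid

α = atan 0.4 = 21.80°;  2α = 43.60°
edge 0: e_0 = (+1.19, +0.34);  n_0 = (+0.2747, -0.9615)
edge 3: e_3 = (-1.87, -1.60);  n_3 = (-0.6501, +0.7598)
∠(n_0, n_3) = 155.39°
δ = |180° − 155.39°| = 24.61°
24.61° ≤ 2α = 43.60°  →  valid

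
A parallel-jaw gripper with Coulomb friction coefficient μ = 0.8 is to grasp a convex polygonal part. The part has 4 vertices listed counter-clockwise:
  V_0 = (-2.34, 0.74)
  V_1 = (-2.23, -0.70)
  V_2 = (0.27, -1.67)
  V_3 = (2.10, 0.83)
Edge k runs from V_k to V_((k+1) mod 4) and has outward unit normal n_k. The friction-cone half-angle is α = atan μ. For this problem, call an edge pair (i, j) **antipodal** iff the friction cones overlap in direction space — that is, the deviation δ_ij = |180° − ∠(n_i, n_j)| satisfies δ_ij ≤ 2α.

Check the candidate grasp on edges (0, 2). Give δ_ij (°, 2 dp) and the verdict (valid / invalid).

α = atan 0.8 = 38.66°;  2α = 77.32°
edge 0: e_0 = (+0.11, -1.44);  n_0 = (-0.9971, -0.0762)
edge 2: e_2 = (+1.83, +2.50);  n_2 = (+0.8069, -0.5907)
∠(n_0, n_2) = 139.43°
δ = |180° − 139.43°| = 40.57°
40.57° ≤ 2α = 77.32°  →  valid

δ = 40.57°, valid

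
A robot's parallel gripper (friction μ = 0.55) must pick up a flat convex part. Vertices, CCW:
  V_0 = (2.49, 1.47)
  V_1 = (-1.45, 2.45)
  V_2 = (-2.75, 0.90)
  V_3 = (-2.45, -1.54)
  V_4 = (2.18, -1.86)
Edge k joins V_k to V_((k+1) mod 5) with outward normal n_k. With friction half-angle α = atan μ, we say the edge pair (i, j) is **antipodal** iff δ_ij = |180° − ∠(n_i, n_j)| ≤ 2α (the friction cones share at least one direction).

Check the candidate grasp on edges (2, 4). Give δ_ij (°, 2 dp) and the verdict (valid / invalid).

α = atan 0.55 = 28.81°;  2α = 57.62°
edge 2: e_2 = (+0.30, -2.44);  n_2 = (-0.9925, -0.1220)
edge 4: e_4 = (+0.31, +3.33);  n_4 = (+0.9957, -0.0927)
∠(n_2, n_4) = 167.67°
δ = |180° − 167.67°| = 12.33°
12.33° ≤ 2α = 57.62°  →  valid

δ = 12.33°, valid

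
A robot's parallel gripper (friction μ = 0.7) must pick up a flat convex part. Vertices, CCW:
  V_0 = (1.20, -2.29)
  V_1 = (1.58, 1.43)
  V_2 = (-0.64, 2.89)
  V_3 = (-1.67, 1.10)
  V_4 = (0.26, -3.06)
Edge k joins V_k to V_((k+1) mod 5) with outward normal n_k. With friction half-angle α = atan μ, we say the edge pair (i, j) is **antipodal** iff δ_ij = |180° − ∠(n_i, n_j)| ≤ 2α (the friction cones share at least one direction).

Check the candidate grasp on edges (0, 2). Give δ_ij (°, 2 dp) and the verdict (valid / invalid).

δ = 24.08°, valid

α = atan 0.7 = 34.99°;  2α = 69.98°
edge 0: e_0 = (+0.38, +3.72);  n_0 = (+0.9948, -0.1016)
edge 2: e_2 = (-1.03, -1.79);  n_2 = (-0.8667, +0.4987)
∠(n_0, n_2) = 155.92°
δ = |180° − 155.92°| = 24.08°
24.08° ≤ 2α = 69.98°  →  valid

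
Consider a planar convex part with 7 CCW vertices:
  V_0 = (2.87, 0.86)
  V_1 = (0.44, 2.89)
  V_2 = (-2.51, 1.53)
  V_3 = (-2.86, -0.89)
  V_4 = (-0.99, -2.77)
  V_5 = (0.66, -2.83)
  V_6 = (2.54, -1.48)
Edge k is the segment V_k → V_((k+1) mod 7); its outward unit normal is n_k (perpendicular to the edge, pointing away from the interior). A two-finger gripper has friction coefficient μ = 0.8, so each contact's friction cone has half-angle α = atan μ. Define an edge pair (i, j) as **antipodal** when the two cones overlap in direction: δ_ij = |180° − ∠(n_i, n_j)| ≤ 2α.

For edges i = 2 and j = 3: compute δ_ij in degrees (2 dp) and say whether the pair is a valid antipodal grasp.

α = atan 0.8 = 38.66°;  2α = 77.32°
edge 2: e_2 = (-0.35, -2.42);  n_2 = (-0.9897, +0.1431)
edge 3: e_3 = (+1.87, -1.88);  n_3 = (-0.7090, -0.7052)
∠(n_2, n_3) = 53.08°
δ = |180° − 53.08°| = 126.92°
126.92° > 2α = 77.32°  →  invalid

δ = 126.92°, invalid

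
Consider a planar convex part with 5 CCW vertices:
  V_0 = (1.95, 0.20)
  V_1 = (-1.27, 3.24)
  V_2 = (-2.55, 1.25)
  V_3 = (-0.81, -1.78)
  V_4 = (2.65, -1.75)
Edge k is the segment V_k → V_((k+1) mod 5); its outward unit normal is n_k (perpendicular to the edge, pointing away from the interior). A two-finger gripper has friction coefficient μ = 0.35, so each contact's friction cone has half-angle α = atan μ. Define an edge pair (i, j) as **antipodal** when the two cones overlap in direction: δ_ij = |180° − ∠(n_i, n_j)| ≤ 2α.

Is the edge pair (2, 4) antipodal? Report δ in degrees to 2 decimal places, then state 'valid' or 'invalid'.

δ = 10.12°, valid

α = atan 0.35 = 19.29°;  2α = 38.58°
edge 2: e_2 = (+1.74, -3.03);  n_2 = (-0.8672, -0.4980)
edge 4: e_4 = (-0.70, +1.95);  n_4 = (+0.9412, +0.3379)
∠(n_2, n_4) = 169.88°
δ = |180° − 169.88°| = 10.12°
10.12° ≤ 2α = 38.58°  →  valid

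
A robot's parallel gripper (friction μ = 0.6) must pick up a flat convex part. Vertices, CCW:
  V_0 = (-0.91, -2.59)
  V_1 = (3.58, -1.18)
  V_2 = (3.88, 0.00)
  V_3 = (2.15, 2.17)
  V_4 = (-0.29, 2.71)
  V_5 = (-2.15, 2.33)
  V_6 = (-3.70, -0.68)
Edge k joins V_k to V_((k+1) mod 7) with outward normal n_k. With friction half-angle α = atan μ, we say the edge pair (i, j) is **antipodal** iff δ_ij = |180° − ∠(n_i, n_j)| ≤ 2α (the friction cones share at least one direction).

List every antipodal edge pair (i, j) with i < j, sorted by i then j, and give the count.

count = 7; pairs: (0,3), (0,4), (0,5), (1,5), (2,6), (3,6), (4,6)

α = atan 0.6 = 30.96°;  2α = 61.93°
n_0 = (+0.2996, -0.9541)
n_1 = (+0.9692, -0.2464)
n_2 = (+0.7819, +0.6234)
n_3 = (+0.2161, +0.9764)
n_4 = (-0.2002, +0.9798)
n_5 = (-0.8890, +0.4578)
n_6 = (-0.5649, -0.8252)
  (0,1): δ = 121.70°  ·
  (0,2): δ = 68.87°  ·
  (0,3): δ = 29.91°  ✓
  (0,4): δ = 5.89°  ✓
  (0,5): δ = 45.32°  ✓
  (0,6): δ = 128.17°  ·
  (1,2): δ = 127.17°  ·
  (1,3): δ = 88.21°  ·
  (1,4): δ = 64.19°  ·
  (1,5): δ = 12.98°  ✓
  (1,6): δ = 69.87°  ·
  (2,3): δ = 141.04°  ·
  (2,4): δ = 117.02°  ·
  (2,5): δ = 65.81°  ·
  (2,6): δ = 17.04°  ✓
  (3,4): δ = 155.97°  ·
  (3,5): δ = 104.77°  ·
  (3,6): δ = 21.92°  ✓
  (4,5): δ = 128.79°  ·
  (4,6): δ = 45.94°  ✓
  (5,6): δ = 97.15°  ·
antipodal pairs: 7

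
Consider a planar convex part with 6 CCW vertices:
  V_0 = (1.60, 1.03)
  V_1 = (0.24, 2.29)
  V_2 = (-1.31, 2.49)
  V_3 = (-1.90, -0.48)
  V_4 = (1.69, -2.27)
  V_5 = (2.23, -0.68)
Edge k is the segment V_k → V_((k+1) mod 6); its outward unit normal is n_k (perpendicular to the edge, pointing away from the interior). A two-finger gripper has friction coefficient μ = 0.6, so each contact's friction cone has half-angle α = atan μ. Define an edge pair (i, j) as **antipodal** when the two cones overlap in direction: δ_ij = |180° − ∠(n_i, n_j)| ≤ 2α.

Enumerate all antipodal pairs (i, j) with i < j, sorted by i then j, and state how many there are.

α = atan 0.6 = 30.96°;  2α = 61.93°
n_0 = (+0.6796, +0.7336)
n_1 = (+0.1280, +0.9918)
n_2 = (-0.9808, +0.1948)
n_3 = (-0.4462, -0.8949)
n_4 = (+0.9469, -0.3216)
n_5 = (+0.9383, +0.3457)
  (0,1): δ = 144.54°  ·
  (0,2): δ = 58.42°  ✓
  (0,3): δ = 16.31°  ✓
  (0,4): δ = 114.06°  ·
  (0,5): δ = 153.04°  ·
  (1,2): δ = 93.88°  ·
  (1,3): δ = 19.15°  ✓
  (1,4): δ = 78.59°  ·
  (1,5): δ = 117.58°  ·
  (2,3): δ = 105.27°  ·
  (2,4): δ = 7.52°  ✓
  (2,5): δ = 31.46°  ✓
  (3,4): δ = 82.26°  ·
  (3,5): δ = 43.27°  ✓
  (4,5): δ = 141.02°  ·
antipodal pairs: 6

count = 6; pairs: (0,2), (0,3), (1,3), (2,4), (2,5), (3,5)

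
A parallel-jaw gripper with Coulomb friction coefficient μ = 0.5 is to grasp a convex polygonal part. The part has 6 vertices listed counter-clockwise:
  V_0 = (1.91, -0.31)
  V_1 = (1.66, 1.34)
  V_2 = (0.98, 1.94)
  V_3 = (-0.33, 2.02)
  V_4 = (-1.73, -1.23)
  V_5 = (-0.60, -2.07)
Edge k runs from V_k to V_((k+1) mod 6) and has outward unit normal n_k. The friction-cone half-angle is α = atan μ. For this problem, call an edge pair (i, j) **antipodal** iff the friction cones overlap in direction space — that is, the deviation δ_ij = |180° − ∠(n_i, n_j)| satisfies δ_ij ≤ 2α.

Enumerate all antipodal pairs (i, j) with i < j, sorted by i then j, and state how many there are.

count = 6; pairs: (0,3), (0,4), (1,4), (2,4), (2,5), (3,5)

α = atan 0.5 = 26.57°;  2α = 53.13°
n_0 = (+0.9887, +0.1498)
n_1 = (+0.6616, +0.7498)
n_2 = (+0.0610, +0.9981)
n_3 = (-0.9184, +0.3956)
n_4 = (-0.5966, -0.8025)
n_5 = (+0.5741, -0.8188)
  (0,1): δ = 140.04°  ·
  (0,2): δ = 102.11°  ·
  (0,3): δ = 31.92°  ✓
  (0,4): δ = 44.76°  ✓
  (0,5): δ = 116.42°  ·
  (1,2): δ = 142.07°  ·
  (1,3): δ = 71.88°  ·
  (1,4): δ = 4.80°  ✓
  (1,5): δ = 76.46°  ·
  (2,3): δ = 109.81°  ·
  (2,4): δ = 33.13°  ✓
  (2,5): δ = 38.53°  ✓
  (3,4): δ = 103.32°  ·
  (3,5): δ = 31.66°  ✓
  (4,5): δ = 108.34°  ·
antipodal pairs: 6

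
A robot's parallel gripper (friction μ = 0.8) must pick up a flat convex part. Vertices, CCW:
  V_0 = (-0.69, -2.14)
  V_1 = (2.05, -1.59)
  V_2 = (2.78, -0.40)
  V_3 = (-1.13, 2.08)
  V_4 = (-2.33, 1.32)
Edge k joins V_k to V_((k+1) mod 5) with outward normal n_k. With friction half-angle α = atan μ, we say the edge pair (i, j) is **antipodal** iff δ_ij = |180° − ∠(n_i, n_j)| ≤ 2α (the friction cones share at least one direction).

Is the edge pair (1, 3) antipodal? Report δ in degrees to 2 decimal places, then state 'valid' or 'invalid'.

α = atan 0.8 = 38.66°;  2α = 77.32°
edge 1: e_1 = (+0.73, +1.19);  n_1 = (+0.8524, -0.5229)
edge 3: e_3 = (-1.20, -0.76);  n_3 = (-0.5351, +0.8448)
∠(n_1, n_3) = 153.87°
δ = |180° − 153.87°| = 26.13°
26.13° ≤ 2α = 77.32°  →  valid

δ = 26.13°, valid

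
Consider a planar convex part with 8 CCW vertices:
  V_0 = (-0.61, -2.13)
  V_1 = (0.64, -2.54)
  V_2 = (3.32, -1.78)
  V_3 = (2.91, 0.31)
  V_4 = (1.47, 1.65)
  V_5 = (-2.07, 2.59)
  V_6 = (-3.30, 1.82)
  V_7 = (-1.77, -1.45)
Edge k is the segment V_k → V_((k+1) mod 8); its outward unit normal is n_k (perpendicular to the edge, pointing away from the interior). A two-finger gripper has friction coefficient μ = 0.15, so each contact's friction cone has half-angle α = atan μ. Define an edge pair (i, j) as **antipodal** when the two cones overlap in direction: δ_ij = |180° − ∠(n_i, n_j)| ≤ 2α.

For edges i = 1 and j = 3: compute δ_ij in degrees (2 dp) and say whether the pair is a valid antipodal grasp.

α = atan 0.15 = 8.53°;  2α = 17.06°
edge 1: e_1 = (+2.68, +0.76);  n_1 = (+0.2728, -0.9621)
edge 3: e_3 = (-1.44, +1.34);  n_3 = (+0.6812, +0.7321)
∠(n_1, n_3) = 121.23°
δ = |180° − 121.23°| = 58.77°
58.77° > 2α = 17.06°  →  invalid

δ = 58.77°, invalid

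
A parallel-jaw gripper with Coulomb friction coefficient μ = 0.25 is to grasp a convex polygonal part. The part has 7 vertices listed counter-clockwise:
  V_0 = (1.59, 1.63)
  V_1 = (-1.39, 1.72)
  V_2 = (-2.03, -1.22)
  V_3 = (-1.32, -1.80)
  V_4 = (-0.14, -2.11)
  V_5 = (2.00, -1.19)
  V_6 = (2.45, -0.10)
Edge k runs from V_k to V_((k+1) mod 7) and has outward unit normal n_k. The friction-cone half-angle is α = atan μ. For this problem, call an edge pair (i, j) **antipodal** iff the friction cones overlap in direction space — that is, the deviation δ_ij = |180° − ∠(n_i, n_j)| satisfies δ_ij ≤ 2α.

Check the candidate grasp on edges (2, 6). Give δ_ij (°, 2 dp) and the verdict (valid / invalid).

δ = 24.32°, valid

α = atan 0.25 = 14.04°;  2α = 28.07°
edge 2: e_2 = (+0.71, -0.58);  n_2 = (-0.6326, -0.7744)
edge 6: e_6 = (-0.86, +1.73);  n_6 = (+0.8955, +0.4451)
∠(n_2, n_6) = 155.68°
δ = |180° − 155.68°| = 24.32°
24.32° ≤ 2α = 28.07°  →  valid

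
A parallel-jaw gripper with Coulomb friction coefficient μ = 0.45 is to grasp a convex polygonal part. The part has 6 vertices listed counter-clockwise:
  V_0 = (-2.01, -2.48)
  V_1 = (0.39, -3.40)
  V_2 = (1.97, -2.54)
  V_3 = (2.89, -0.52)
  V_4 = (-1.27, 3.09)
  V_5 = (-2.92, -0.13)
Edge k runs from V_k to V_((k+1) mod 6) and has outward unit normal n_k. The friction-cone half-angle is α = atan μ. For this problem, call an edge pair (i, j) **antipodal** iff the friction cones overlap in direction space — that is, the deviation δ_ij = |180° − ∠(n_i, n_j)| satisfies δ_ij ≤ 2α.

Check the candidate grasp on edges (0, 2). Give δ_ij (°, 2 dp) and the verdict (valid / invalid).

δ = 93.51°, invalid

α = atan 0.45 = 24.23°;  2α = 48.46°
edge 0: e_0 = (+2.40, -0.92);  n_0 = (-0.3579, -0.9337)
edge 2: e_2 = (+0.92, +2.02);  n_2 = (+0.9101, -0.4145)
∠(n_0, n_2) = 86.49°
δ = |180° − 86.49°| = 93.51°
93.51° > 2α = 48.46°  →  invalid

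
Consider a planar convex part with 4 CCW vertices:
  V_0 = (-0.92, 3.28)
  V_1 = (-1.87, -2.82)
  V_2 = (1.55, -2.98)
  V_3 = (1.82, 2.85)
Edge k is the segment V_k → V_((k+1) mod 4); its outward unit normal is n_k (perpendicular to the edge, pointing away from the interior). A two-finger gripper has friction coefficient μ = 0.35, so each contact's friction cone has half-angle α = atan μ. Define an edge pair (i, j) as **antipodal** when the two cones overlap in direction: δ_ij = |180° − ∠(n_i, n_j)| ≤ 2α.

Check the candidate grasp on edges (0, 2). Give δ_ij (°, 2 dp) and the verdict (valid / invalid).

α = atan 0.35 = 19.29°;  2α = 38.58°
edge 0: e_0 = (-0.95, -6.10);  n_0 = (-0.9881, +0.1539)
edge 2: e_2 = (+0.27, +5.83);  n_2 = (+0.9989, -0.0463)
∠(n_0, n_2) = 173.80°
δ = |180° − 173.80°| = 6.20°
6.20° ≤ 2α = 38.58°  →  valid

δ = 6.20°, valid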